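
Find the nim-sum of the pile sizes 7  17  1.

Compute the nim-sum pairwise:
7 ⊕ 17 = 22
22 ⊕ 1 = 23

23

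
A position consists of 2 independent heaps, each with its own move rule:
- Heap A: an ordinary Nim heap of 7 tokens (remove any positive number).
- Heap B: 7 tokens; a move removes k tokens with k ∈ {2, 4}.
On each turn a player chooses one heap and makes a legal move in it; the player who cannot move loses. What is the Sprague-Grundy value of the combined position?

7

Heap A is a plain Nim heap of size 7, so its Grundy value is 7.
For heap B, compute g(0), g(1), … with moves {2, 4}:
k:     0  1  2  3  4  5  6  7
g(k):  0  0  1  1  2  2  0  0
So g(7) = 0.
By the Sprague-Grundy theorem, the Grundy value of a sum of independent games is the XOR of the component values.
Combined value = 7 ⊕ 0 = 7.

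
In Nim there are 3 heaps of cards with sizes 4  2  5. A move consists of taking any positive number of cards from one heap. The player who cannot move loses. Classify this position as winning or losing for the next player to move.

Compute the nim-sum pairwise:
4 XOR 2 = 6
6 XOR 5 = 3
The nim-sum is 3 ≠ 0, so this is an N-position: the player to move can win.

Winning position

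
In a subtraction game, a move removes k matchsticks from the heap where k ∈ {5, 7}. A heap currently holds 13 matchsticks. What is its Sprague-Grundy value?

0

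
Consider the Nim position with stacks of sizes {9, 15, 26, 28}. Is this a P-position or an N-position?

P-position

Compute the nim-sum pairwise:
9 ⊕ 15 = 6
6 ⊕ 26 = 28
28 ⊕ 28 = 0
The nim-sum is 0, so this is a P-position: the player to move is in a losing position under optimal play.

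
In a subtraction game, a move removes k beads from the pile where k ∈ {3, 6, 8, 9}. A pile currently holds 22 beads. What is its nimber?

Build the Grundy sequence with g(k) = mex{g(k−s) : s ∈ {3, 6, 8, 9}, s ≤ k}:
k:     0  1  2  3  4  5  6  7  8  9 10 11 12 13 14 15 16 17 18 19 20 21 22
g(k):  0  0  0  1  1  1  2  2  2  3  3  3  0  0  0  1  1  1  2  2  2  3  3
So g(22) = 3.

3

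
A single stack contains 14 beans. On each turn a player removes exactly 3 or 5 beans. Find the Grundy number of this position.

Grundy values for subtraction set {3, 5}:
g(0) = mex{} = 0
g(1) = mex{} = 0
g(2) = mex{} = 0
g(3) = mex{0} = 1
g(4) = mex{0} = 1
g(5) = mex{0} = 1
g(6) = mex{0,1} = 2
g(7) = mex{0,1} = 2
g(8) = mex{1} = 0
g(9) = mex{1,2} = 0
g(10) = mex{1,2} = 0
g(11) = mex{0,2} = 1
g(12) = mex{0,2} = 1
g(13) = mex{0} = 1
g(14) = mex{0,1} = 2
So g(14) = 2.

2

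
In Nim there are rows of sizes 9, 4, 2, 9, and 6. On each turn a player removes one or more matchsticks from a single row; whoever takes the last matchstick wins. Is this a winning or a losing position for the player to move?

Nim-sum: 9 ⊕ 4 ⊕ 2 ⊕ 9 ⊕ 6 = 0.
The nim-sum is 0, so this is a P-position: the player to move is in a losing position under optimal play.

Losing position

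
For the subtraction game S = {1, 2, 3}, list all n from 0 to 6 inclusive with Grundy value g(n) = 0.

Compute g(0), g(1), … for moves {1, 2, 3}:
k:     0  1  2  3  4  5  6
g(k):  0  1  2  3  0  1  2
The P-positions (g = 0) in 0..6 are 0, 4.

0, 4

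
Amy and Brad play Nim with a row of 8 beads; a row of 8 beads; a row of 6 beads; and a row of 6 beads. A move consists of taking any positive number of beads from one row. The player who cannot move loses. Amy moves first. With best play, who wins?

Nim-sum: 8 ⊕ 8 ⊕ 6 ⊕ 6 = 0.
The nim-sum is 0, so this is a P-position: the player to move is in a losing position under optimal play; Amy is about to move from it and so loses — Brad wins.

Brad wins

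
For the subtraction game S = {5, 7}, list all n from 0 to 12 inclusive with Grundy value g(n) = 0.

0, 1, 2, 3, 4, 12

Compute g(0), g(1), … for moves {5, 7}:
g(0) = mex{} = 0
g(1) = mex{} = 0
g(2) = mex{} = 0
g(3) = mex{} = 0
g(4) = mex{} = 0
g(5) = mex{0} = 1
g(6) = mex{0} = 1
g(7) = mex{0} = 1
g(8) = mex{0} = 1
g(9) = mex{0} = 1
g(10) = mex{0,1} = 2
g(11) = mex{0,1} = 2
g(12) = mex{1} = 0
The P-positions (g = 0) in 0..12 are 0, 1, 2, 3, 4, 12.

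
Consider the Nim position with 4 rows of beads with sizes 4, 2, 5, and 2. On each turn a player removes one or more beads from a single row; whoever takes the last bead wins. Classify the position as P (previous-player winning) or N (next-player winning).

Compute the nim-sum pairwise:
4 ^ 2 = 6
6 ^ 5 = 3
3 ^ 2 = 1
The nim-sum is 1 ≠ 0, so this is an N-position: the player to move can win.

N-position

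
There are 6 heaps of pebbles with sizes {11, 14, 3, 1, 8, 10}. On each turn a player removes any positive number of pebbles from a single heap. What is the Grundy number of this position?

5

Compute the nim-sum pairwise:
11 ⊕ 14 = 5
5 ⊕ 3 = 6
6 ⊕ 1 = 7
7 ⊕ 8 = 15
15 ⊕ 10 = 5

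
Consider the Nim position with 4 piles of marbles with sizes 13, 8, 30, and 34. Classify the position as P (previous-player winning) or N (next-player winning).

N-position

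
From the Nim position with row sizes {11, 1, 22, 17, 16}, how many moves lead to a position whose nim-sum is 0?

Bitwise XOR of the heap sizes:
  01011  (11)
  00001  (1)
  10110  (22)
  10001  (17)
  10000  (16)
  -----
  11101  (29)
The overall nim-sum is X = 29. A row of size p has a winning move iff p XOR X < p (reduce it to p XOR X).
  11: 11 XOR 29 = 22 ≥ 11 — no move.
  1: 1 XOR 29 = 28 ≥ 1 — no move.
  22: 22 XOR 29 = 11 < 22 — winning move (to 11).
  17: 17 XOR 29 = 12 < 17 — winning move (to 12).
  16: 16 XOR 29 = 13 < 16 — winning move (to 13).
That gives 3 winning moves.

3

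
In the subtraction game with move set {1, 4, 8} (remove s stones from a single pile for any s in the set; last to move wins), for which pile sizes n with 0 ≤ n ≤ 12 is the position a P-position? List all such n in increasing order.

0, 2, 5, 7, 12

Compute g(0), g(1), … for moves {1, 4, 8}:
g(0) = mex{} = 0
g(1) = mex{0} = 1
g(2) = mex{1} = 0
g(3) = mex{0} = 1
g(4) = mex{0,1} = 2
g(5) = mex{1,2} = 0
g(6) = mex{0} = 1
g(7) = mex{1} = 0
g(8) = mex{0,2} = 1
g(9) = mex{0,1} = 2
g(10) = mex{0,1,2} = 3
g(11) = mex{0,1,3} = 2
g(12) = mex{1,2} = 0
The P-positions (g = 0) in 0..12 are 0, 2, 5, 7, 12.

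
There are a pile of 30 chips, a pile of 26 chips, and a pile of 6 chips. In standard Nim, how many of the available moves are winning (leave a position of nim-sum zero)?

3

Compute the nim-sum pairwise:
30 XOR 26 = 4
4 XOR 6 = 2
The overall nim-sum is X = 2. A pile of size p has a winning move iff p XOR X < p (reduce it to p XOR X).
  30: 30 XOR 2 = 28 < 30 — winning move (to 28).
  26: 26 XOR 2 = 24 < 26 — winning move (to 24).
  6: 6 XOR 2 = 4 < 6 — winning move (to 4).
That gives 3 winning moves.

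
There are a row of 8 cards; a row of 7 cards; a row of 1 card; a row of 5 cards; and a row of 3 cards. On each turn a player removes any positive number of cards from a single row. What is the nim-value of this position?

Compute the nim-sum pairwise:
8 XOR 7 = 15
15 XOR 1 = 14
14 XOR 5 = 11
11 XOR 3 = 8

8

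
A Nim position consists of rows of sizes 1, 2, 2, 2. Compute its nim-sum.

3

Compute the nim-sum pairwise:
1 ⊕ 2 = 3
3 ⊕ 2 = 1
1 ⊕ 2 = 3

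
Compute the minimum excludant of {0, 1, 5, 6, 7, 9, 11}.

2

The values 0, 1 are all present; 2 is the first non-negative integer missing from the set.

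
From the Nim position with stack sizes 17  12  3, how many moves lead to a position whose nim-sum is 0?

1

Compute the nim-sum pairwise:
17 XOR 12 = 29
29 XOR 3 = 30
The overall nim-sum is X = 30. A stack of size p has a winning move iff p XOR X < p (reduce it to p XOR X).
  17: 17 XOR 30 = 15 < 17 — winning move (to 15).
  12: 12 XOR 30 = 18 ≥ 12 — no move.
  3: 3 XOR 30 = 29 ≥ 3 — no move.
That gives 1 winning move.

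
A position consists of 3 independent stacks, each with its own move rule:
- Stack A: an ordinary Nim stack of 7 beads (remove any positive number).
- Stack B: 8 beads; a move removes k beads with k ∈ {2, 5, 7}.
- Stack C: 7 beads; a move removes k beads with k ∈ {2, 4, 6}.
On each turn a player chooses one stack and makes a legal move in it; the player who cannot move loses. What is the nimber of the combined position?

6

Stack A is a plain Nim stack of size 7, so its Grundy value is 7.
For stack B, compute g(0), g(1), … with moves {2, 5, 7}:
k:     0  1  2  3  4  5  6  7  8
g(k):  0  0  1  1  0  2  1  3  2
So g(8) = 2.
For stack C, compute g(0), g(1), … with moves {2, 4, 6}:
g(0) = mex{} = 0
g(1) = mex{} = 0
g(2) = mex{0} = 1
g(3) = mex{0} = 1
g(4) = mex{0,1} = 2
g(5) = mex{0,1} = 2
g(6) = mex{0,1,2} = 3
g(7) = mex{0,1,2} = 3
So g(7) = 3.
The value of a disjunctive sum is the nim-sum of the parts.
Combined value = 7 ⊕ 2 ⊕ 3 = 6.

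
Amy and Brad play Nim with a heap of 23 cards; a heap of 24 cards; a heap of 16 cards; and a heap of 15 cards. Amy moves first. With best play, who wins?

Amy wins

Nim-sum: 23 ^ 24 ^ 16 ^ 15 = 16.
The nim-sum is 16 ≠ 0, so this is an N-position: the player to move can win; Amy has a winning move.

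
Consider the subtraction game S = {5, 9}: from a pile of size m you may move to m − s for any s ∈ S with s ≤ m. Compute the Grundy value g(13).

2

Compute g(0), g(1), … for moves {5, 9}:
k:     0  1  2  3  4  5  6  7  8  9 10 11 12 13
g(k):  0  0  0  0  0  1  1  1  1  1  2  2  2  2
So g(13) = 2.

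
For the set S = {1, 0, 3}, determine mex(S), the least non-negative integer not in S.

2

The values 0, 1 are all present; 2 is the first non-negative integer missing from the set.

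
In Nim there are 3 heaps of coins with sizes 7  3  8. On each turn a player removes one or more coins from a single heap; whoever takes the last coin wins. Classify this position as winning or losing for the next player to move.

Nim-sum: 7 ⊕ 3 ⊕ 8 = 12.
The nim-sum is 12 ≠ 0, so this is an N-position: the player to move can win.

Winning position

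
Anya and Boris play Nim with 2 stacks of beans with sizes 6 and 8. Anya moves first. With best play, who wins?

Anya wins

Bitwise XOR of the heap sizes:
  0110  (6)
  1000  (8)
  ----
  1110  (14)
The nim-sum is 14 ≠ 0, so this is an N-position: the player to move can win; Anya has a winning move.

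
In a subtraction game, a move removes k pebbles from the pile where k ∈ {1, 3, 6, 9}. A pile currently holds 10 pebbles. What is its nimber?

Build the Grundy sequence with g(k) = mex{g(k−s) : s ∈ {1, 3, 6, 9}, s ≤ k}:
g(0) = mex{} = 0
g(1) = mex{0} = 1
g(2) = mex{1} = 0
g(3) = mex{0} = 1
g(4) = mex{1} = 0
g(5) = mex{0} = 1
g(6) = mex{0,1} = 2
g(7) = mex{0,1,2} = 3
g(8) = mex{0,1,3} = 2
g(9) = mex{0,1,2} = 3
g(10) = mex{0,1,3} = 2
So g(10) = 2.

2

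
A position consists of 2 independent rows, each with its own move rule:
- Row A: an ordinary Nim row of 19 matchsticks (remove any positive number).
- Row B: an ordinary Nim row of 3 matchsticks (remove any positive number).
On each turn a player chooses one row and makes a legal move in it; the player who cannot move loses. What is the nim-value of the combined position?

16

Row A is a plain Nim row of size 19, so its Grundy value is 19.
Row B is a plain Nim row of size 3, so its Grundy value is 3.
The value of a disjunctive sum is the nim-sum of the parts.
Combined value = 19 ⊕ 3 = 16.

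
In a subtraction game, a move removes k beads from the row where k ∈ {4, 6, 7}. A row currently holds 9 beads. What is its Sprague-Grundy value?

2

Build the Grundy sequence with g(k) = mex{g(k−s) : s ∈ {4, 6, 7}, s ≤ k}:
k:     0  1  2  3  4  5  6  7  8  9
g(k):  0  0  0  0  1  1  1  1  2  2
So g(9) = 2.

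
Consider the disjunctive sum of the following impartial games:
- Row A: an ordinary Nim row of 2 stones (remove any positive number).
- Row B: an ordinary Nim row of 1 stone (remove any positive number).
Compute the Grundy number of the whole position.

3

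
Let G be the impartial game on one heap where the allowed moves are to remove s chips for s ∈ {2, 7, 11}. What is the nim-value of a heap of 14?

Grundy values for subtraction set {2, 7, 11}:
g(0) = mex{} = 0
g(1) = mex{} = 0
g(2) = mex{0} = 1
g(3) = mex{0} = 1
g(4) = mex{1} = 0
g(5) = mex{1} = 0
g(6) = mex{0} = 1
g(7) = mex{0} = 1
g(8) = mex{0,1} = 2
g(9) = mex{1} = 0
g(10) = mex{1,2} = 0
g(11) = mex{0} = 1
g(12) = mex{0} = 1
g(13) = mex{1} = 0
g(14) = mex{1} = 0
So g(14) = 0.

0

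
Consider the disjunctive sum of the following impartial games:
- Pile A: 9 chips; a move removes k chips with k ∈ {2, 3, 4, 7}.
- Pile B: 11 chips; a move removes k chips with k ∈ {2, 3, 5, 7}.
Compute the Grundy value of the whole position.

5

Grundy values for pile A (subtraction set {2, 3, 4, 7}):
g(0) = mex{} = 0
g(1) = mex{} = 0
g(2) = mex{0} = 1
g(3) = mex{0} = 1
g(4) = mex{0,1} = 2
g(5) = mex{0,1} = 2
g(6) = mex{1,2} = 0
g(7) = mex{0,1,2} = 3
g(8) = mex{0,2} = 1
g(9) = mex{0,1,2,3} = 4
So g(9) = 4.
Grundy values for pile B (subtraction set {2, 3, 5, 7}):
g(0) = mex{} = 0
g(1) = mex{} = 0
g(2) = mex{0} = 1
g(3) = mex{0} = 1
g(4) = mex{0,1} = 2
g(5) = mex{0,1} = 2
g(6) = mex{0,1,2} = 3
g(7) = mex{0,1,2} = 3
g(8) = mex{0,1,2,3} = 4
g(9) = mex{1,2,3} = 0
g(10) = mex{1,2,3,4} = 0
g(11) = mex{0,2,3,4} = 1
So g(11) = 1.
The value of a disjunctive sum is the nim-sum of the parts.
Combined value = 4 XOR 1 = 5.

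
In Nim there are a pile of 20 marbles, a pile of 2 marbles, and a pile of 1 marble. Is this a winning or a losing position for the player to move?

Winning position

Compute the nim-sum pairwise:
20 XOR 2 = 22
22 XOR 1 = 23
The nim-sum is 23 ≠ 0, so this is an N-position: the player to move can win.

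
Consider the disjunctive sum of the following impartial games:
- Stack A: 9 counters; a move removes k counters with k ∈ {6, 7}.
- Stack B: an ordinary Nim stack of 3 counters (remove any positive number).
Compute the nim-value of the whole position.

For stack A, compute g(0), g(1), … with moves {6, 7}:
k:     0  1  2  3  4  5  6  7  8  9
g(k):  0  0  0  0  0  0  1  1  1  1
So g(9) = 1.
Stack B is a plain Nim stack of size 3, so its Grundy value is 3.
The value of a disjunctive sum is the nim-sum of the parts.
Combined value = 1 XOR 3 = 2.

2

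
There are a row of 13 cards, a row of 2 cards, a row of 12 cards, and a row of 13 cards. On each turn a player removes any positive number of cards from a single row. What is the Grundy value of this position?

14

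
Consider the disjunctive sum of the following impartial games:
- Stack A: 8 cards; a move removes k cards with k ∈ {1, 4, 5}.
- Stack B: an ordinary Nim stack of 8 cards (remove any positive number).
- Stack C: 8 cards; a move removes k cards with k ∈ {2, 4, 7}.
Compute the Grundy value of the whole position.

9

Build the Grundy sequence for stack A with g(k) = mex{g(k−s) : s ∈ {1, 4, 5}, s ≤ k}:
g(0) = mex{} = 0
g(1) = mex{0} = 1
g(2) = mex{1} = 0
g(3) = mex{0} = 1
g(4) = mex{0,1} = 2
g(5) = mex{0,1,2} = 3
g(6) = mex{0,1,3} = 2
g(7) = mex{0,1,2} = 3
g(8) = mex{1,2,3} = 0
So g(8) = 0.
Stack B is a plain Nim stack of size 8, so its Grundy value is 8.
Build the Grundy sequence for stack C with g(k) = mex{g(k−s) : s ∈ {2, 4, 7}, s ≤ k}:
g(0) = mex{} = 0
g(1) = mex{} = 0
g(2) = mex{0} = 1
g(3) = mex{0} = 1
g(4) = mex{0,1} = 2
g(5) = mex{0,1} = 2
g(6) = mex{1,2} = 0
g(7) = mex{0,1,2} = 3
g(8) = mex{0,2} = 1
So g(8) = 1.
The value of a disjunctive sum is the nim-sum of the parts.
Combined value = 0 XOR 8 XOR 1 = 9.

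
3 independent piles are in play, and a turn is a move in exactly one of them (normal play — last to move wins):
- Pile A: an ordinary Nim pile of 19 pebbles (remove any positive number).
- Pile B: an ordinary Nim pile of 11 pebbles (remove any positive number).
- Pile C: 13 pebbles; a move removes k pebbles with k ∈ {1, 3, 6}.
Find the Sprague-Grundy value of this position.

24

Pile A is a plain Nim pile of size 19, so its Grundy value is 19.
Pile B is a plain Nim pile of size 11, so its Grundy value is 11.
For pile C, compute g(0), g(1), … with moves {1, 3, 6}:
k:     0  1  2  3  4  5  6  7  8  9 10 11 12 13
g(k):  0  1  0  1  0  1  2  3  2  0  1  0  1  0
So g(13) = 0.
The value of a disjunctive sum is the nim-sum of the parts.
Combined value = 19 XOR 11 XOR 0 = 24.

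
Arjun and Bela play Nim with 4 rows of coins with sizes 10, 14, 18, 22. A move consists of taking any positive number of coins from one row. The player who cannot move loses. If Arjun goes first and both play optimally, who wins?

Bela wins

Compute the nim-sum pairwise:
10 ⊕ 14 = 4
4 ⊕ 18 = 22
22 ⊕ 22 = 0
The nim-sum is 0, so this is a P-position: the player to move is in a losing position under optimal play; Arjun is about to move from it and so loses — Bela wins.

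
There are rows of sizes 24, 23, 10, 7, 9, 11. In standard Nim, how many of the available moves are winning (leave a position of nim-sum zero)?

0

Nim-sum: 24 ^ 23 ^ 10 ^ 7 ^ 9 ^ 11 = 0.
The nim-sum is already 0, so every move leaves a nonzero nim-sum — there are no winning moves.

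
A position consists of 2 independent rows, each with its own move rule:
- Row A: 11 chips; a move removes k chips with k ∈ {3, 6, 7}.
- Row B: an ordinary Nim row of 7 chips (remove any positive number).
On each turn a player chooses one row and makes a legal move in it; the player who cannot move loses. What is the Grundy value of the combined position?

7

Grundy values for row A (subtraction set {3, 6, 7}):
g(0) = mex{} = 0
g(1) = mex{} = 0
g(2) = mex{} = 0
g(3) = mex{0} = 1
g(4) = mex{0} = 1
g(5) = mex{0} = 1
g(6) = mex{0,1} = 2
g(7) = mex{0,1} = 2
g(8) = mex{0,1} = 2
g(9) = mex{0,1,2} = 3
g(10) = mex{1,2} = 0
g(11) = mex{1,2} = 0
So g(11) = 0.
Row B is a plain Nim row of size 7, so its Grundy value is 7.
By the Sprague-Grundy theorem, the Grundy value of a sum of independent games is the XOR of the component values.
Combined value = 0 XOR 7 = 7.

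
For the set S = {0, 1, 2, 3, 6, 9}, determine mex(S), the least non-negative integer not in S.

4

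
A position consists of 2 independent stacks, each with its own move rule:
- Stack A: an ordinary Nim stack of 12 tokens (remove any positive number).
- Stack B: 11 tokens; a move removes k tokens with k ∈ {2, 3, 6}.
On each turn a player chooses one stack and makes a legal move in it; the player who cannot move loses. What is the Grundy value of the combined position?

13

Stack A is a plain Nim stack of size 12, so its Grundy value is 12.
Grundy values for stack B (subtraction set {2, 3, 6}):
g(0) = mex{} = 0
g(1) = mex{} = 0
g(2) = mex{0} = 1
g(3) = mex{0} = 1
g(4) = mex{0,1} = 2
g(5) = mex{1} = 0
g(6) = mex{0,1,2} = 3
g(7) = mex{0,2} = 1
g(8) = mex{0,1,3} = 2
g(9) = mex{1,3} = 0
g(10) = mex{1,2} = 0
g(11) = mex{0,2} = 1
So g(11) = 1.
The value of a disjunctive sum is the nim-sum of the parts.
Combined value = 12 ⊕ 1 = 13.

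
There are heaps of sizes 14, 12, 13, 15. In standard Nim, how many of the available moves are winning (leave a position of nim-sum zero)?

Nim-sum: 14 XOR 12 XOR 13 XOR 15 = 0.
The nim-sum is already 0, so every move leaves a nonzero nim-sum — there are no winning moves.

0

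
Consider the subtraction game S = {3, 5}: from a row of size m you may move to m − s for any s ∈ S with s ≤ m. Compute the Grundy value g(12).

1

Grundy values for subtraction set {3, 5}:
g(0) = mex{} = 0
g(1) = mex{} = 0
g(2) = mex{} = 0
g(3) = mex{0} = 1
g(4) = mex{0} = 1
g(5) = mex{0} = 1
g(6) = mex{0,1} = 2
g(7) = mex{0,1} = 2
g(8) = mex{1} = 0
g(9) = mex{1,2} = 0
g(10) = mex{1,2} = 0
g(11) = mex{0,2} = 1
g(12) = mex{0,2} = 1
So g(12) = 1.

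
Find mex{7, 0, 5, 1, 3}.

2

The values 0, 1 are all present; 2 is the first non-negative integer missing from the set.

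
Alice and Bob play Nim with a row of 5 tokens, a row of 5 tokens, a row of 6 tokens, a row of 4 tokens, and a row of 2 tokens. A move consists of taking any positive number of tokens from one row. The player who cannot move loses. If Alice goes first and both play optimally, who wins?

Compute the nim-sum pairwise:
5 XOR 5 = 0
0 XOR 6 = 6
6 XOR 4 = 2
2 XOR 2 = 0
The nim-sum is 0, so this is a P-position: the player to move is in a losing position under optimal play; Alice is about to move from it and so loses — Bob wins.

Bob wins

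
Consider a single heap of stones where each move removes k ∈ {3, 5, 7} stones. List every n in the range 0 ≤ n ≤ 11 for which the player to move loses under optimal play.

0, 1, 2, 10, 11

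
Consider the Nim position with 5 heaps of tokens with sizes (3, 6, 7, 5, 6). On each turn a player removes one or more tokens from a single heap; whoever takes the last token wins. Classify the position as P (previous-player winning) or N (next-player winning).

N-position

Nim-sum: 3 XOR 6 XOR 7 XOR 5 XOR 6 = 1.
The nim-sum is 1 ≠ 0, so this is an N-position: the player to move can win.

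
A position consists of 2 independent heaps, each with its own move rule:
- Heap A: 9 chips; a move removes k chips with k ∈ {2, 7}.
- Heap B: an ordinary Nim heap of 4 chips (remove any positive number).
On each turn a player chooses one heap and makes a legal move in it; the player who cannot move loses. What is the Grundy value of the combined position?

Grundy values for heap A (subtraction set {2, 7}):
k:     0  1  2  3  4  5  6  7  8  9
g(k):  0  0  1  1  0  0  1  1  2  0
So g(9) = 0.
Heap B is a plain Nim heap of size 4, so its Grundy value is 4.
By the Sprague-Grundy theorem, the Grundy value of a sum of independent games is the XOR of the component values.
Combined value = 0 ⊕ 4 = 4.

4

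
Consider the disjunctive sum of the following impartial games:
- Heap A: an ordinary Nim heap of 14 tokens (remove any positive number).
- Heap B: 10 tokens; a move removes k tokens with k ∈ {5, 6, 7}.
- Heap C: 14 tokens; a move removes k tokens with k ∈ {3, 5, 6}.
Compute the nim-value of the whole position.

Heap A is a plain Nim heap of size 14, so its Grundy value is 14.
Build the Grundy sequence for heap B with g(k) = mex{g(k−s) : s ∈ {5, 6, 7}, s ≤ k}:
g(0) = mex{} = 0
g(1) = mex{} = 0
g(2) = mex{} = 0
g(3) = mex{} = 0
g(4) = mex{} = 0
g(5) = mex{0} = 1
g(6) = mex{0} = 1
g(7) = mex{0} = 1
g(8) = mex{0} = 1
g(9) = mex{0} = 1
g(10) = mex{0,1} = 2
So g(10) = 2.
Build the Grundy sequence for heap C with g(k) = mex{g(k−s) : s ∈ {3, 5, 6}, s ≤ k}:
k:     0  1  2  3  4  5  6  7  8  9 10 11 12 13 14
g(k):  0  0  0  1  1  1  2  2  2  0  0  0  1  1  1
So g(14) = 1.
By the Sprague-Grundy theorem, the Grundy value of a sum of independent games is the XOR of the component values.
Combined value = 14 ⊕ 2 ⊕ 1 = 13.

13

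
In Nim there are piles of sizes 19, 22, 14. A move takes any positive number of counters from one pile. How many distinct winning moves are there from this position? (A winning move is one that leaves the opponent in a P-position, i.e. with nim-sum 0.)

In binary:
  10011  (19)
  10110  (22)
  01110  (14)
  -----
  01011  (11)
The overall nim-sum is X = 11. A pile of size p has a winning move iff p XOR X < p (reduce it to p XOR X).
  19: 19 XOR 11 = 24 ≥ 19 — no move.
  22: 22 XOR 11 = 29 ≥ 22 — no move.
  14: 14 XOR 11 = 5 < 14 — winning move (to 5).
That gives 1 winning move.

1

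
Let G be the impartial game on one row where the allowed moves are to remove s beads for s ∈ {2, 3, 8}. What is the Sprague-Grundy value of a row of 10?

Build the Grundy sequence with g(k) = mex{g(k−s) : s ∈ {2, 3, 8}, s ≤ k}:
k:     0  1  2  3  4  5  6  7  8  9 10
g(k):  0  0  1  1  2  0  0  1  1  2  0
So g(10) = 0.

0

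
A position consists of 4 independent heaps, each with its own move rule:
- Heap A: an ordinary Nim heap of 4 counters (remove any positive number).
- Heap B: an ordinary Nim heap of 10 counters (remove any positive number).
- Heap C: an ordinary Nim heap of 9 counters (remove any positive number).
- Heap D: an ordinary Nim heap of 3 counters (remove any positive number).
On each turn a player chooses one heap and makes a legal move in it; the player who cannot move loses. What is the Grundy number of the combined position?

Heap A is a plain Nim heap of size 4, so its Grundy value is 4.
Heap B is a plain Nim heap of size 10, so its Grundy value is 10.
Heap C is a plain Nim heap of size 9, so its Grundy value is 9.
Heap D is a plain Nim heap of size 3, so its Grundy value is 3.
By the Sprague-Grundy theorem, the Grundy value of a sum of independent games is the XOR of the component values.
Combined value = 4 XOR 10 XOR 9 XOR 3 = 4.

4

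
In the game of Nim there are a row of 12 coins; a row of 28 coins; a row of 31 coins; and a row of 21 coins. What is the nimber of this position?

26

Compute the nim-sum pairwise:
12 ⊕ 28 = 16
16 ⊕ 31 = 15
15 ⊕ 21 = 26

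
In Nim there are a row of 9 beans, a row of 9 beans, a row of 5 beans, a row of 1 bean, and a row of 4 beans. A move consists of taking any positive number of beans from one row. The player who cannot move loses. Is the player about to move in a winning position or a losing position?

In binary:
  1001  (9)
  1001  (9)
  0101  (5)
  0001  (1)
  0100  (4)
  ----
  0000  (0)
The nim-sum is 0, so this is a P-position: the player to move is in a losing position under optimal play.

Losing position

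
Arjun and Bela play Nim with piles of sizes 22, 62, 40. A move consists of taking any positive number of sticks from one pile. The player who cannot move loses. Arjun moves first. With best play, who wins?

Bela wins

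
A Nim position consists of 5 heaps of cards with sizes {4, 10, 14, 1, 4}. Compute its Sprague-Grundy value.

5

In binary:
  0100  (4)
  1010  (10)
  1110  (14)
  0001  (1)
  0100  (4)
  ----
  0101  (5)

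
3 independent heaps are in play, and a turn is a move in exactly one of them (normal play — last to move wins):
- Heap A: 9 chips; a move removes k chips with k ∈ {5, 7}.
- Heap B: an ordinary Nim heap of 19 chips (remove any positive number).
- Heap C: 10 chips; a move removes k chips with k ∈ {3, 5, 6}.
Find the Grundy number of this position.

18

Grundy values for heap A (subtraction set {5, 7}):
g(0) = mex{} = 0
g(1) = mex{} = 0
g(2) = mex{} = 0
g(3) = mex{} = 0
g(4) = mex{} = 0
g(5) = mex{0} = 1
g(6) = mex{0} = 1
g(7) = mex{0} = 1
g(8) = mex{0} = 1
g(9) = mex{0} = 1
So g(9) = 1.
Heap B is a plain Nim heap of size 19, so its Grundy value is 19.
For heap C, compute g(0), g(1), … with moves {3, 5, 6}:
k:     0  1  2  3  4  5  6  7  8  9 10
g(k):  0  0  0  1  1  1  2  2  2  0  0
So g(10) = 0.
The value of a disjunctive sum is the nim-sum of the parts.
Combined value = 1 ⊕ 19 ⊕ 0 = 18.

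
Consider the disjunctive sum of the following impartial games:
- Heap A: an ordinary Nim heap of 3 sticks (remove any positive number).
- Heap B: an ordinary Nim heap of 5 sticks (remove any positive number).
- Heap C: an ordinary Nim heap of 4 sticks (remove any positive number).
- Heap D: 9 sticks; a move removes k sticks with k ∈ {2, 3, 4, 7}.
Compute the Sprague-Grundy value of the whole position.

6

Heap A is a plain Nim heap of size 3, so its Grundy value is 3.
Heap B is a plain Nim heap of size 5, so its Grundy value is 5.
Heap C is a plain Nim heap of size 4, so its Grundy value is 4.
Grundy values for heap D (subtraction set {2, 3, 4, 7}):
g(0) = mex{} = 0
g(1) = mex{} = 0
g(2) = mex{0} = 1
g(3) = mex{0} = 1
g(4) = mex{0,1} = 2
g(5) = mex{0,1} = 2
g(6) = mex{1,2} = 0
g(7) = mex{0,1,2} = 3
g(8) = mex{0,2} = 1
g(9) = mex{0,1,2,3} = 4
So g(9) = 4.
The value of a disjunctive sum is the nim-sum of the parts.
Combined value = 3 XOR 5 XOR 4 XOR 4 = 6.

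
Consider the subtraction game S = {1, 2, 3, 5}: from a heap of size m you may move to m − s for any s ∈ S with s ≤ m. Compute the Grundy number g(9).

1

Grundy values for subtraction set {1, 2, 3, 5}:
g(0) = mex{} = 0
g(1) = mex{0} = 1
g(2) = mex{0,1} = 2
g(3) = mex{0,1,2} = 3
g(4) = mex{1,2,3} = 0
g(5) = mex{0,2,3} = 1
g(6) = mex{0,1,3} = 2
g(7) = mex{0,1,2} = 3
g(8) = mex{1,2,3} = 0
g(9) = mex{0,2,3} = 1
So g(9) = 1.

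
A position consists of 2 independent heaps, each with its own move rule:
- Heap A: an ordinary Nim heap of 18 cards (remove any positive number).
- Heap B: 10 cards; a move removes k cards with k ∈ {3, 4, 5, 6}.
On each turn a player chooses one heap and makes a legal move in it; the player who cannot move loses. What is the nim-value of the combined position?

Heap A is a plain Nim heap of size 18, so its Grundy value is 18.
Grundy values for heap B (subtraction set {3, 4, 5, 6}):
g(0) = mex{} = 0
g(1) = mex{} = 0
g(2) = mex{} = 0
g(3) = mex{0} = 1
g(4) = mex{0} = 1
g(5) = mex{0} = 1
g(6) = mex{0,1} = 2
g(7) = mex{0,1} = 2
g(8) = mex{0,1} = 2
g(9) = mex{1,2} = 0
g(10) = mex{1,2} = 0
So g(10) = 0.
By the Sprague-Grundy theorem, the Grundy value of a sum of independent games is the XOR of the component values.
Combined value = 18 XOR 0 = 18.

18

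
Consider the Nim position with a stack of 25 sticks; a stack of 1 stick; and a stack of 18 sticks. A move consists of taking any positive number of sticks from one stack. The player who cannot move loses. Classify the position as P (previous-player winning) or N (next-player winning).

N-position

Write each in binary and XOR column by column:
  11001  (25)
  00001  (1)
  10010  (18)
  -----
  01010  (10)
The nim-sum is 10 ≠ 0, so this is an N-position: the player to move can win.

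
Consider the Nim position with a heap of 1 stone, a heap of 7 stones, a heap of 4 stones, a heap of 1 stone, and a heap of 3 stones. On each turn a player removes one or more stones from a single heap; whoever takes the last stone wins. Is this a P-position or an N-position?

P-position

In binary:
  001  (1)
  111  (7)
  100  (4)
  001  (1)
  011  (3)
  ---
  000  (0)
The nim-sum is 0, so this is a P-position: the player to move is in a losing position under optimal play.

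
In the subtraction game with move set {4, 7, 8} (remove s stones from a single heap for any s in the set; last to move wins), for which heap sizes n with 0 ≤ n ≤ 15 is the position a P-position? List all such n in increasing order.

0, 1, 2, 3, 12, 13, 14, 15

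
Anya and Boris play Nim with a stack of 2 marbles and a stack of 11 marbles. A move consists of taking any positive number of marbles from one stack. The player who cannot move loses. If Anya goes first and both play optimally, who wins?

Anya wins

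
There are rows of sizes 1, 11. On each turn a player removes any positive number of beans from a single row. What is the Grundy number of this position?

Nim-sum: 1 XOR 11 = 10.

10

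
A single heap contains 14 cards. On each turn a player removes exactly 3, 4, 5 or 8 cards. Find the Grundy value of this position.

1

Grundy values for subtraction set {3, 4, 5, 8}:
g(0) = mex{} = 0
g(1) = mex{} = 0
g(2) = mex{} = 0
g(3) = mex{0} = 1
g(4) = mex{0} = 1
g(5) = mex{0} = 1
g(6) = mex{0,1} = 2
g(7) = mex{0,1} = 2
g(8) = mex{0,1} = 2
g(9) = mex{0,1,2} = 3
g(10) = mex{0,1,2} = 3
g(11) = mex{1,2} = 0
g(12) = mex{1,2,3} = 0
g(13) = mex{1,2,3} = 0
g(14) = mex{0,2,3} = 1
So g(14) = 1.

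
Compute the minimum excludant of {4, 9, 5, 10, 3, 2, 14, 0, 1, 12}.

The values 0, 1, 2, 3, 4, 5 are all present; 6 is the first non-negative integer missing from the set.

6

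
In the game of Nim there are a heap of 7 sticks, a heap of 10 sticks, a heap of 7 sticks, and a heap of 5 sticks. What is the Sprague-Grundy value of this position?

15

Compute the nim-sum pairwise:
7 ⊕ 10 = 13
13 ⊕ 7 = 10
10 ⊕ 5 = 15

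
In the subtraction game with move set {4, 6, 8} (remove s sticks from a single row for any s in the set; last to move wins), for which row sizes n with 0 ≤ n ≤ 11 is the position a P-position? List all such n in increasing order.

0, 1, 2, 3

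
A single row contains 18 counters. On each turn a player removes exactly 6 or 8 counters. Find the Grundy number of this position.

0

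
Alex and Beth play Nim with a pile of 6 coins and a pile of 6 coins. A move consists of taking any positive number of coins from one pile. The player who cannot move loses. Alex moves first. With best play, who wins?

Beth wins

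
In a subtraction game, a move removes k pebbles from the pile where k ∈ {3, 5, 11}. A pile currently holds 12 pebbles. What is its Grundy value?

Build the Grundy sequence with g(k) = mex{g(k−s) : s ∈ {3, 5, 11}, s ≤ k}:
k:     0  1  2  3  4  5  6  7  8  9 10 11 12
g(k):  0  0  0  1  1  1  2  2  0  0  0  1  1
So g(12) = 1.

1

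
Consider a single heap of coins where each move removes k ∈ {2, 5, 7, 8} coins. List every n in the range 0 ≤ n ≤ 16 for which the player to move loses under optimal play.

0, 1, 4, 10, 13, 14

Build the Grundy sequence with g(k) = mex{g(k−s) : s ∈ {2, 5, 7, 8}, s ≤ k}:
k:     0  1  2  3  4  5  6  7  8  9 10 11 12 13 14 15 16
g(k):  0  0  1  1  0  2  1  3  2  2  0  3  1  0  0  1  1
The P-positions (g = 0) in 0..16 are 0, 1, 4, 10, 13, 14.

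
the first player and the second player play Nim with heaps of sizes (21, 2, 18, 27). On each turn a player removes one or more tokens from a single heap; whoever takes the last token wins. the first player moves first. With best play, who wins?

Nim-sum: 21 ⊕ 2 ⊕ 18 ⊕ 27 = 30.
The nim-sum is 30 ≠ 0, so this is an N-position: the player to move can win; the first player has a winning move.

the first player wins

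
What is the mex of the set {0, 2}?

1

0 is in the set but 1 is not, so the mex is 1.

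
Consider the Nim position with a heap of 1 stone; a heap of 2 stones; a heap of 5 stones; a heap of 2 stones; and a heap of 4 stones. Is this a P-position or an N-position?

P-position

Compute the nim-sum pairwise:
1 ^ 2 = 3
3 ^ 5 = 6
6 ^ 2 = 4
4 ^ 4 = 0
The nim-sum is 0, so this is a P-position: the player to move is in a losing position under optimal play.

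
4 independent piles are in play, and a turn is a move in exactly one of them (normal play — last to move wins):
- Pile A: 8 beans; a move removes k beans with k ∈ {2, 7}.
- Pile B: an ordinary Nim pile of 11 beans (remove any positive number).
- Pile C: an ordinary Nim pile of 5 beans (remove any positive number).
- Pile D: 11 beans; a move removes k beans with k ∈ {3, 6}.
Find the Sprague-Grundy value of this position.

Grundy values for pile A (subtraction set {2, 7}):
g(0) = mex{} = 0
g(1) = mex{} = 0
g(2) = mex{0} = 1
g(3) = mex{0} = 1
g(4) = mex{1} = 0
g(5) = mex{1} = 0
g(6) = mex{0} = 1
g(7) = mex{0} = 1
g(8) = mex{0,1} = 2
So g(8) = 2.
Pile B is a plain Nim pile of size 11, so its Grundy value is 11.
Pile C is a plain Nim pile of size 5, so its Grundy value is 5.
For pile D, compute g(0), g(1), … with moves {3, 6}:
g(0) = mex{} = 0
g(1) = mex{} = 0
g(2) = mex{} = 0
g(3) = mex{0} = 1
g(4) = mex{0} = 1
g(5) = mex{0} = 1
g(6) = mex{0,1} = 2
g(7) = mex{0,1} = 2
g(8) = mex{0,1} = 2
g(9) = mex{1,2} = 0
g(10) = mex{1,2} = 0
g(11) = mex{1,2} = 0
So g(11) = 0.
The value of a disjunctive sum is the nim-sum of the parts.
Combined value = 2 ⊕ 11 ⊕ 5 ⊕ 0 = 12.

12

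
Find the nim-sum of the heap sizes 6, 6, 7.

Compute the nim-sum pairwise:
6 XOR 6 = 0
0 XOR 7 = 7

7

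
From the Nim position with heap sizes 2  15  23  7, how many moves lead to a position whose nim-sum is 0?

Compute the nim-sum pairwise:
2 ^ 15 = 13
13 ^ 23 = 26
26 ^ 7 = 29
The overall nim-sum is X = 29. A heap of size p has a winning move iff p XOR X < p (reduce it to p XOR X).
  2: 2 XOR 29 = 31 ≥ 2 — no move.
  15: 15 XOR 29 = 18 ≥ 15 — no move.
  23: 23 XOR 29 = 10 < 23 — winning move (to 10).
  7: 7 XOR 29 = 26 ≥ 7 — no move.
That gives 1 winning move.

1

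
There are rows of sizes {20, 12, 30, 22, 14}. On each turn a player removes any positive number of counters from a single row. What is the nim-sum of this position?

In binary:
  10100  (20)
  01100  (12)
  11110  (30)
  10110  (22)
  01110  (14)
  -----
  11110  (30)

30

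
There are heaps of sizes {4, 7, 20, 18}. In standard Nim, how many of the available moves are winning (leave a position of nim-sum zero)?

3

Write each in binary and XOR column by column:
  00100  (4)
  00111  (7)
  10100  (20)
  10010  (18)
  -----
  00101  (5)
The overall nim-sum is X = 5. A heap of size p has a winning move iff p XOR X < p (reduce it to p XOR X).
  4: 4 XOR 5 = 1 < 4 — winning move (to 1).
  7: 7 XOR 5 = 2 < 7 — winning move (to 2).
  20: 20 XOR 5 = 17 < 20 — winning move (to 17).
  18: 18 XOR 5 = 23 ≥ 18 — no move.
That gives 3 winning moves.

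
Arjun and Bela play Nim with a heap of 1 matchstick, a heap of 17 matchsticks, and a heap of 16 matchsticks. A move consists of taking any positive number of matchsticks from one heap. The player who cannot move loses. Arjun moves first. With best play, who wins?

In binary:
  00001  (1)
  10001  (17)
  10000  (16)
  -----
  00000  (0)
The nim-sum is 0, so this is a P-position: the player to move is in a losing position under optimal play; Arjun is about to move from it and so loses — Bela wins.

Bela wins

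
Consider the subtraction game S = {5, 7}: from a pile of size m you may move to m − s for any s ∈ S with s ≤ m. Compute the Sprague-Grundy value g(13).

Build the Grundy sequence with g(k) = mex{g(k−s) : s ∈ {5, 7}, s ≤ k}:
g(0) = mex{} = 0
g(1) = mex{} = 0
g(2) = mex{} = 0
g(3) = mex{} = 0
g(4) = mex{} = 0
g(5) = mex{0} = 1
g(6) = mex{0} = 1
g(7) = mex{0} = 1
g(8) = mex{0} = 1
g(9) = mex{0} = 1
g(10) = mex{0,1} = 2
g(11) = mex{0,1} = 2
g(12) = mex{1} = 0
g(13) = mex{1} = 0
So g(13) = 0.

0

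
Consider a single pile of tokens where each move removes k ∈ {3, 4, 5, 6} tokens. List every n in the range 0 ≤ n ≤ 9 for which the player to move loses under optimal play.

0, 1, 2, 9

Build the Grundy sequence with g(k) = mex{g(k−s) : s ∈ {3, 4, 5, 6}, s ≤ k}:
g(0) = mex{} = 0
g(1) = mex{} = 0
g(2) = mex{} = 0
g(3) = mex{0} = 1
g(4) = mex{0} = 1
g(5) = mex{0} = 1
g(6) = mex{0,1} = 2
g(7) = mex{0,1} = 2
g(8) = mex{0,1} = 2
g(9) = mex{1,2} = 0
The P-positions (g = 0) in 0..9 are 0, 1, 2, 9.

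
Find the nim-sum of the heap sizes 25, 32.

57

Nim-sum: 25 ⊕ 32 = 57.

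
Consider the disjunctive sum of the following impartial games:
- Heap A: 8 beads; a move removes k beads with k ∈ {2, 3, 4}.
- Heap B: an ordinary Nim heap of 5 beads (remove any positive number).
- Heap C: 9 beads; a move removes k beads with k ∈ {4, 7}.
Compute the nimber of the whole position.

Grundy values for heap A (subtraction set {2, 3, 4}):
k:     0  1  2  3  4  5  6  7  8
g(k):  0  0  1  1  2  2  0  0  1
So g(8) = 1.
Heap B is a plain Nim heap of size 5, so its Grundy value is 5.
Build the Grundy sequence for heap C with g(k) = mex{g(k−s) : s ∈ {4, 7}, s ≤ k}:
k:     0  1  2  3  4  5  6  7  8  9
g(k):  0  0  0  0  1  1  1  1  2  2
So g(9) = 2.
By the Sprague-Grundy theorem, the Grundy value of a sum of independent games is the XOR of the component values.
Combined value = 1 ⊕ 5 ⊕ 2 = 6.

6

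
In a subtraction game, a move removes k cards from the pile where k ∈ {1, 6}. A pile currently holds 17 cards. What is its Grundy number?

Grundy values for subtraction set {1, 6}:
k:     0  1  2  3  4  5  6  7  8  9 10 11 12 13 14 15 16 17
g(k):  0  1  0  1  0  1  2  0  1  0  1  0  1  2  0  1  0  1
So g(17) = 1.

1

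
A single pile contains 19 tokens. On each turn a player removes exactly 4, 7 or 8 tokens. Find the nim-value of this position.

1

Compute g(0), g(1), … for moves {4, 7, 8}:
k:     0  1  2  3  4  5  6  7  8  9 10 11 12 13 14 15 16 17 18 19
g(k):  0  0  0  0  1  1  1  1  2  2  2  2  0  0  0  0  1  1  1  1
So g(19) = 1.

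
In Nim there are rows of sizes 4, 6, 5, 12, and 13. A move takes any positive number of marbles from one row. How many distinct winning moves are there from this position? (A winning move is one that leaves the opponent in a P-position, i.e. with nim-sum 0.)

5

In binary:
  0100  (4)
  0110  (6)
  0101  (5)
  1100  (12)
  1101  (13)
  ----
  0110  (6)
The overall nim-sum is X = 6. A row of size p has a winning move iff p XOR X < p (reduce it to p XOR X).
  4: 4 XOR 6 = 2 < 4 — winning move (to 2).
  6: 6 XOR 6 = 0 < 6 — winning move (to 0).
  5: 5 XOR 6 = 3 < 5 — winning move (to 3).
  12: 12 XOR 6 = 10 < 12 — winning move (to 10).
  13: 13 XOR 6 = 11 < 13 — winning move (to 11).
That gives 5 winning moves.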